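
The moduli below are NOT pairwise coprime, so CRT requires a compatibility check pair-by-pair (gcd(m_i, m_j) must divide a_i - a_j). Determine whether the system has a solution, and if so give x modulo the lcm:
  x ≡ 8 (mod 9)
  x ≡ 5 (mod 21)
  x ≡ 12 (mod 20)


Moduli 9, 21, 20 are not pairwise coprime, so CRT works modulo lcm(m_i) when all pairwise compatibility conditions hold.
Pairwise compatibility: gcd(m_i, m_j) must divide a_i - a_j for every pair.
Merge one congruence at a time:
  Start: x ≡ 8 (mod 9).
  Combine with x ≡ 5 (mod 21): gcd(9, 21) = 3; 5 - 8 = -3, which IS divisible by 3, so compatible.
    Write x = 8 + 9·t and substitute into x ≡ 5 (mod 21): 9·t ≡ 5 − 8 = -3 (mod 21).
    Divide the congruence (and modulus) by g = 3: 3·t ≡ -1 (mod 7).
    Reduce coefficients mod 7: 3·t ≡ 6 (mod 7).
    The inverse of 3 mod 7 is 5 (since 3·5 = 15 = 2·7 + 1), so t ≡ 5·6 = 30 ≡ 2 (mod 7).
    Then x = 8 + 9·2 = 26, valid modulo lcm(9, 21) = 63: x ≡ 26 (mod 63).
  Combine with x ≡ 12 (mod 20): gcd(63, 20) = 1; 12 - 26 = -14, which IS divisible by 1, so compatible.
    Write x = 26 + 63·t and substitute into x ≡ 12 (mod 20): 63·t ≡ 12 − 26 = -14 (mod 20).
    Reduce coefficients mod 20: 3·t ≡ 6 (mod 20).
    The inverse of 3 mod 20 is 7 (since 3·7 = 21 = 1·20 + 1), so t ≡ 7·6 = 42 ≡ 2 (mod 20).
    Then x = 26 + 63·2 = 152, valid modulo lcm(63, 20) = 1260: x ≡ 152 (mod 1260).
Verify: 152 mod 9 = 8, 152 mod 21 = 5, 152 mod 20 = 12.

x ≡ 152 (mod 1260).


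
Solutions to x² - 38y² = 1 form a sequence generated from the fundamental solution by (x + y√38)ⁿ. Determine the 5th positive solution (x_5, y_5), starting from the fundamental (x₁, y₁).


Step 1: Find the fundamental solution (x₁, y₁) of x² - 38y² = 1.
  Expand √38 as a continued fraction. a₀ = ⌊√38⌋ = 6; iterate m_{k+1} = d_k·a_k − m_k, d_{k+1} = (38 − m_{k+1}²)/d_k, a_{k+1} = ⌊(a₀ + m_{k+1})/d_{k+1}⌋ (starting m₀ = 0, d₀ = 1), with convergents p_k = a_k·p_{k-1} + p_{k-2}, q_k = a_k·q_{k-1} + q_{k-2} (p₋₁ = 1, q₋₁ = 0):
  k = 0: a₀ = 6; p₀/q₀ = 6/1; p₀² − 38·q₀² = 36 − 38 = -2.
  k = 1: m = 6, d = 2, a = ⌊(6 + 6)/2⌋ = 6; p/q = (6·6 + 1)/(6·1 + 0) = 37/6; p² − 38·q² = 1369 − 1368 = 1.
  The first convergent with p² − 38·q² = 1 gives the fundamental solution (x₁, y₁) = (37, 6).
Step 2: Apply the recurrence (x_{n+1}, y_{n+1}) = (x₁x_n + 38y₁y_n, x₁y_n + y₁x_n) repeatedly.
  From (x_1, y_1) = (37, 6): x_2 = 37·37 + 38·6·6 = 2737; y_2 = 37·6 + 6·37 = 444.
  From (x_2, y_2) = (2737, 444): x_3 = 37·2737 + 38·6·444 = 202501; y_3 = 37·444 + 6·2737 = 32850.
  From (x_3, y_3) = (202501, 32850): x_4 = 37·202501 + 38·6·32850 = 14982337; y_4 = 37·32850 + 6·202501 = 2430456.
  From (x_4, y_4) = (14982337, 2430456): x_5 = 37·14982337 + 38·6·2430456 = 1108490437; y_5 = 37·2430456 + 6·14982337 = 179820894.
Step 3: Verify x_5² - 38·y_5² = 1228751048920450969 - 1228751048920450968 = 1 (should be 1). ✓

(x_1, y_1) = (37, 6); (x_5, y_5) = (1108490437, 179820894).


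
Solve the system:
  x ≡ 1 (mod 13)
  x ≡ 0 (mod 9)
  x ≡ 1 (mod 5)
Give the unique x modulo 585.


Moduli 13, 9, 5 are pairwise coprime; by CRT there is a unique solution modulo M = 13 · 9 · 5 = 585.
Solve pairwise, accumulating the modulus:
  Start with x ≡ 1 (mod 13).
  Combine with x ≡ 0 (mod 9): since gcd(13, 9) = 1, we get a unique residue mod 117.
    Write x = 1 + 13·t and substitute into x ≡ 0 (mod 9): 13·t ≡ 0 − 1 = -1 (mod 9).
    Reduce coefficients mod 9: 4·t ≡ 8 (mod 9).
    The inverse of 4 mod 9 is 7 (since 4·7 = 28 = 3·9 + 1), so t ≡ 7·8 = 56 ≡ 2 (mod 9).
    Then x = 1 + 13·2 = 27, valid modulo lcm(13, 9) = 117: x ≡ 27 (mod 117).
  Combine with x ≡ 1 (mod 5): since gcd(117, 5) = 1, we get a unique residue mod 585.
    Write x = 27 + 117·t and substitute into x ≡ 1 (mod 5): 117·t ≡ 1 − 27 = -26 (mod 5).
    Reduce coefficients mod 5: 2·t ≡ 4 (mod 5).
    The inverse of 2 mod 5 is 3 (since 2·3 = 6 = 1·5 + 1), so t ≡ 3·4 = 12 ≡ 2 (mod 5).
    Then x = 27 + 117·2 = 261, valid modulo lcm(117, 5) = 585: x ≡ 261 (mod 585).
Verify: 261 mod 13 = 1 ✓, 261 mod 9 = 0 ✓, 261 mod 5 = 1 ✓.

x ≡ 261 (mod 585).


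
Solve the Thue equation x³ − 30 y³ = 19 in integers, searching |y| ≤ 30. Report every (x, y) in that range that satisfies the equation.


The equation is x³ - 30y³ = 19. For fixed y, x³ = 30·y³ + 19, so a solution requires the RHS to be a perfect cube.
Strategy: iterate y from -30 to 30, compute RHS = 30·y³ + 19, and check whether it is a (positive or negative) perfect cube.
Check small values of y:
  y = 0: RHS = 19 is not a perfect cube.
  y = 1: RHS = 49 is not a perfect cube.
  y = -1: RHS = -11 is not a perfect cube.
  y = 2: RHS = 259 is not a perfect cube.
  y = -2: RHS = -221 is not a perfect cube.
  y = 3: RHS = 829 is not a perfect cube.
  y = -3: RHS = -791 is not a perfect cube.
Continuing the search up to |y| = 30 finds no solutions either.
No (x, y) in the scanned range satisfies the equation.

No integer solutions with |y| ≤ 30.


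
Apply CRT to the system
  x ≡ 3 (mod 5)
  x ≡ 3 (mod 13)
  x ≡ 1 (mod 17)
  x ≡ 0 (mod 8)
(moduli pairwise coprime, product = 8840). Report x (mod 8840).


Product of moduli M = 5 · 13 · 17 · 8 = 8840.
Merge one congruence at a time:
  Start: x ≡ 3 (mod 5).
  Combine with x ≡ 3 (mod 13); new modulus lcm = 65.
    Write x = 3 + 5·t and substitute into x ≡ 3 (mod 13): 5·t ≡ 3 − 3 = 0 (mod 13).
    The inverse of 5 mod 13 is 8 (since 5·8 = 40 = 3·13 + 1), so t ≡ 8·0 = 0 ≡ 0 (mod 13).
    Then x = 3 + 5·0 = 3, valid modulo lcm(5, 13) = 65: x ≡ 3 (mod 65).
  Combine with x ≡ 1 (mod 17); new modulus lcm = 1105.
    Write x = 3 + 65·t and substitute into x ≡ 1 (mod 17): 65·t ≡ 1 − 3 = -2 (mod 17).
    Reduce coefficients mod 17: 14·t ≡ 15 (mod 17).
    The inverse of 14 mod 17 is 11 (since 14·11 = 154 = 9·17 + 1), so t ≡ 11·15 = 165 ≡ 12 (mod 17).
    Then x = 3 + 65·12 = 783, valid modulo lcm(65, 17) = 1105: x ≡ 783 (mod 1105).
  Combine with x ≡ 0 (mod 8); new modulus lcm = 8840.
    Write x = 783 + 1105·t and substitute into x ≡ 0 (mod 8): 1105·t ≡ 0 − 783 = -783 (mod 8).
    Reduce coefficients mod 8: 1·t ≡ 1 (mod 8).
    So t ≡ 1 (mod 8).
    Then x = 783 + 1105·1 = 1888, valid modulo lcm(1105, 8) = 8840: x ≡ 1888 (mod 8840).
Verify against each original: 1888 mod 5 = 3, 1888 mod 13 = 3, 1888 mod 17 = 1, 1888 mod 8 = 0.

x ≡ 1888 (mod 8840).


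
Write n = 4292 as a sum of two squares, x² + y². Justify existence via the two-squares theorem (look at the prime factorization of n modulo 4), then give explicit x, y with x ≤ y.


Step 1: Factor n = 4292 = 2^2 · 29 · 37.
Step 2: Check the mod-4 condition on each prime factor: 2 = 2 (special); 29 ≡ 1 (mod 4), exponent 1; 37 ≡ 1 (mod 4), exponent 1.
All primes ≡ 3 (mod 4) appear to even exponent (or don't appear), so by the two-squares theorem n IS expressible as a sum of two squares.
Step 3: Build a representation. Group n = k² · m with k = 2 and m = 29 · 37 = 1073 (a product of primes ≡ 1 (mod 4)); a representation of m scales to one of n via (k·x)² + (k·y)² = k²(x² + y²). Each prime p ≡ 1 (mod 4) is itself a sum of two squares; find a² by testing p − a² for a perfect square:
  29: 29 − 1² = 28, 29 − 2² = 25 = 5² ⇒ 29 = 2² + 5².
  37: 37 − 1² = 36 = 6² ⇒ 37 = 1² + 6².
  Combine using the Brahmagupta–Fibonacci identity (a² + b²)(c² + d²) = (ac − bd)² + (ad + bc)² = (ac + bd)² + (ad − bc)²:
  29 · 37 = 1073: from (2² + 5²)(1² + 6²), take (2·1 − 5·6, 2·6 + 5·1) = (2 − 30, 12 + 5) = (-28, 17); dropping signs (only squares matter) gives (28, 17); check 28² + 17² = 784 + 289 = 1073 ✓.
  Scale by k = 2: (2·28, 2·17) = (56, 34).
Step 4: Order so x ≤ y and verify: 34² + 56² = 1156 + 3136 = 4292 = n. ✓

n = 4292 = 34² + 56² (one valid representation with x ≤ y).


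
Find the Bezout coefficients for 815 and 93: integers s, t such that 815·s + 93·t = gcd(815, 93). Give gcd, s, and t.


Euclidean algorithm on (815, 93) — divide until remainder is 0:
  815 = 8 · 93 + 71
  93 = 1 · 71 + 22
  71 = 3 · 22 + 5
  22 = 4 · 5 + 2
  5 = 2 · 2 + 1
  2 = 2 · 1 + 0
gcd(815, 93) = 1.
Track Bezout coefficients alongside the remainders: start with r₀ = 815 = a·1 + b·0 (s = 1, t = 0) and r₁ = 93 = a·0 + b·1 (s = 0, t = 1); each new remainder r_{k+1} = r_{k-1} − q_k·r_k inherits s_{k+1} = s_{k-1} − q_k·s_k, t_{k+1} = t_{k-1} − q_k·t_k, so r_k = a·s_k + b·t_k at every step:
  q = 8: r = 71, s = 1 − 8·0 = 1, t = 0 − 8·1 = -8  (check: 815·1 + 93·(-8) = 71)
  q = 1: r = 22, s = 0 − 1·1 = -1, t = 1 − 1·(-8) = 9  (check: 815·(-1) + 93·9 = 22)
  q = 3: r = 5, s = 1 − 3·(-1) = 4, t = -8 − 3·9 = -35  (check: 815·4 + 93·(-35) = 5)
  q = 4: r = 2, s = -1 − 4·4 = -17, t = 9 − 4·(-35) = 149  (check: 815·(-17) + 93·149 = 2)
  q = 2: r = 1, s = 4 − 2·(-17) = 38, t = -35 − 2·149 = -333  (check: 815·38 + 93·(-333) = 1)
The row with r = 1 (the gcd) gives the Bezout coefficients s = 38, t = -333.
Result: 815 · (38) + 93 · (-333) = 1.

gcd(815, 93) = 1; s = 38, t = -333 (check: 815·38 + 93·(-333) = 1).


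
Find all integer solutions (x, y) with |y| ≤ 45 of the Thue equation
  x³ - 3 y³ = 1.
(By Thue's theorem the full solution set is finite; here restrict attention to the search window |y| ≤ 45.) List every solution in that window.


The equation is x³ - 3y³ = 1. For fixed y, x³ = 3·y³ + 1, so a solution requires the RHS to be a perfect cube.
Strategy: iterate y from -45 to 45, compute RHS = 3·y³ + 1, and check whether it is a (positive or negative) perfect cube.
Check small values of y:
  y = 0: RHS = 1 = (1)³ ⇒ x = 1 works.
  y = 1: RHS = 4 is not a perfect cube.
  y = -1: RHS = -2 is not a perfect cube.
  y = 2: RHS = 25 is not a perfect cube.
  y = -2: RHS = -23 is not a perfect cube.
  y = 3: RHS = 82 is not a perfect cube.
  y = -3: RHS = -80 is not a perfect cube.
Continuing the search up to |y| = 45 finds no further solutions beyond those listed.
Collected solutions: (1, 0).

Solutions (with |y| ≤ 45): (1, 0).


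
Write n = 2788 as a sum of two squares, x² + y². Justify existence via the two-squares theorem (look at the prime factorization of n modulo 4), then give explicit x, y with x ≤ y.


Step 1: Factor n = 2788 = 2^2 · 17 · 41.
Step 2: Check the mod-4 condition on each prime factor: 2 = 2 (special); 17 ≡ 1 (mod 4), exponent 1; 41 ≡ 1 (mod 4), exponent 1.
All primes ≡ 3 (mod 4) appear to even exponent (or don't appear), so by the two-squares theorem n IS expressible as a sum of two squares.
Step 3: Build a representation. Group n = k² · m with k = 2 and m = 17 · 41 = 697 (a product of primes ≡ 1 (mod 4)); a representation of m scales to one of n via (k·x)² + (k·y)² = k²(x² + y²). Each prime p ≡ 1 (mod 4) is itself a sum of two squares; find a² by testing p − a² for a perfect square:
  17: 17 − 1² = 16 = 4² ⇒ 17 = 1² + 4².
  41: 41 − 1² = 40, 41 − 2² = 37, 41 − 3² = 32, 41 − 4² = 25 = 5² ⇒ 41 = 4² + 5².
  Combine using the Brahmagupta–Fibonacci identity (a² + b²)(c² + d²) = (ac − bd)² + (ad + bc)² = (ac + bd)² + (ad − bc)²:
  17 · 41 = 697: from (1² + 4²)(4² + 5²), take (1·4 − 4·5, 1·5 + 4·4) = (4 − 20, 5 + 16) = (-16, 21); dropping signs (only squares matter) gives (16, 21); check 16² + 21² = 256 + 441 = 697 ✓.
  Scale by k = 2: (2·16, 2·21) = (32, 42).
Step 4: Order so x ≤ y and verify: 32² + 42² = 1024 + 1764 = 2788 = n. ✓

n = 2788 = 32² + 42² (one valid representation with x ≤ y).


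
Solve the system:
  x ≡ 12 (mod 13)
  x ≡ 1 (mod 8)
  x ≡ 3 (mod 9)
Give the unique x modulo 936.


Moduli 13, 8, 9 are pairwise coprime; by CRT there is a unique solution modulo M = 13 · 8 · 9 = 936.
Solve pairwise, accumulating the modulus:
  Start with x ≡ 12 (mod 13).
  Combine with x ≡ 1 (mod 8): since gcd(13, 8) = 1, we get a unique residue mod 104.
    Write x = 12 + 13·t and substitute into x ≡ 1 (mod 8): 13·t ≡ 1 − 12 = -11 (mod 8).
    Reduce coefficients mod 8: 5·t ≡ 5 (mod 8).
    The inverse of 5 mod 8 is 5 (since 5·5 = 25 = 3·8 + 1), so t ≡ 5·5 = 25 ≡ 1 (mod 8).
    Then x = 12 + 13·1 = 25, valid modulo lcm(13, 8) = 104: x ≡ 25 (mod 104).
  Combine with x ≡ 3 (mod 9): since gcd(104, 9) = 1, we get a unique residue mod 936.
    Write x = 25 + 104·t and substitute into x ≡ 3 (mod 9): 104·t ≡ 3 − 25 = -22 (mod 9).
    Reduce coefficients mod 9: 5·t ≡ 5 (mod 9).
    The inverse of 5 mod 9 is 2 (since 5·2 = 10 = 1·9 + 1), so t ≡ 2·5 = 10 ≡ 1 (mod 9).
    Then x = 25 + 104·1 = 129, valid modulo lcm(104, 9) = 936: x ≡ 129 (mod 936).
Verify: 129 mod 13 = 12 ✓, 129 mod 8 = 1 ✓, 129 mod 9 = 3 ✓.

x ≡ 129 (mod 936).


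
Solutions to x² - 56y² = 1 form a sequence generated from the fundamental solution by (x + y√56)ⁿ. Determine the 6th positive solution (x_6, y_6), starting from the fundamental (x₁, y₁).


Step 1: Find the fundamental solution (x₁, y₁) of x² - 56y² = 1.
  Expand √56 as a continued fraction. a₀ = ⌊√56⌋ = 7; iterate m_{k+1} = d_k·a_k − m_k, d_{k+1} = (56 − m_{k+1}²)/d_k, a_{k+1} = ⌊(a₀ + m_{k+1})/d_{k+1}⌋ (starting m₀ = 0, d₀ = 1), with convergents p_k = a_k·p_{k-1} + p_{k-2}, q_k = a_k·q_{k-1} + q_{k-2} (p₋₁ = 1, q₋₁ = 0):
  k = 0: a₀ = 7; p₀/q₀ = 7/1; p₀² − 56·q₀² = 49 − 56 = -7.
  k = 1: m = 7, d = 7, a = ⌊(7 + 7)/7⌋ = 2; p/q = (2·7 + 1)/(2·1 + 0) = 15/2; p² − 56·q² = 225 − 224 = 1.
  The first convergent with p² − 56·q² = 1 gives the fundamental solution (x₁, y₁) = (15, 2).
Step 2: Apply the recurrence (x_{n+1}, y_{n+1}) = (x₁x_n + 56y₁y_n, x₁y_n + y₁x_n) repeatedly.
  From (x_1, y_1) = (15, 2): x_2 = 15·15 + 56·2·2 = 449; y_2 = 15·2 + 2·15 = 60.
  From (x_2, y_2) = (449, 60): x_3 = 15·449 + 56·2·60 = 13455; y_3 = 15·60 + 2·449 = 1798.
  From (x_3, y_3) = (13455, 1798): x_4 = 15·13455 + 56·2·1798 = 403201; y_4 = 15·1798 + 2·13455 = 53880.
  From (x_4, y_4) = (403201, 53880): x_5 = 15·403201 + 56·2·53880 = 12082575; y_5 = 15·53880 + 2·403201 = 1614602.
  From (x_5, y_5) = (12082575, 1614602): x_6 = 15·12082575 + 56·2·1614602 = 362074049; y_6 = 15·1614602 + 2·12082575 = 48384180.
Step 3: Verify x_6² - 56·y_6² = 131097616959254401 - 131097616959254400 = 1 (should be 1). ✓

(x_1, y_1) = (15, 2); (x_6, y_6) = (362074049, 48384180).


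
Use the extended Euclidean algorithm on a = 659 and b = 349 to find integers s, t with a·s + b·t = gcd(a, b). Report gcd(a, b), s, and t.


Euclidean algorithm on (659, 349) — divide until remainder is 0:
  659 = 1 · 349 + 310
  349 = 1 · 310 + 39
  310 = 7 · 39 + 37
  39 = 1 · 37 + 2
  37 = 18 · 2 + 1
  2 = 2 · 1 + 0
gcd(659, 349) = 1.
Track Bezout coefficients alongside the remainders: start with r₀ = 659 = a·1 + b·0 (s = 1, t = 0) and r₁ = 349 = a·0 + b·1 (s = 0, t = 1); each new remainder r_{k+1} = r_{k-1} − q_k·r_k inherits s_{k+1} = s_{k-1} − q_k·s_k, t_{k+1} = t_{k-1} − q_k·t_k, so r_k = a·s_k + b·t_k at every step:
  q = 1: r = 310, s = 1 − 1·0 = 1, t = 0 − 1·1 = -1  (check: 659·1 + 349·(-1) = 310)
  q = 1: r = 39, s = 0 − 1·1 = -1, t = 1 − 1·(-1) = 2  (check: 659·(-1) + 349·2 = 39)
  q = 7: r = 37, s = 1 − 7·(-1) = 8, t = -1 − 7·2 = -15  (check: 659·8 + 349·(-15) = 37)
  q = 1: r = 2, s = -1 − 1·8 = -9, t = 2 − 1·(-15) = 17  (check: 659·(-9) + 349·17 = 2)
  q = 18: r = 1, s = 8 − 18·(-9) = 170, t = -15 − 18·17 = -321  (check: 659·170 + 349·(-321) = 1)
The row with r = 1 (the gcd) gives the Bezout coefficients s = 170, t = -321.
Result: 659 · (170) + 349 · (-321) = 1.

gcd(659, 349) = 1; s = 170, t = -321 (check: 659·170 + 349·(-321) = 1).


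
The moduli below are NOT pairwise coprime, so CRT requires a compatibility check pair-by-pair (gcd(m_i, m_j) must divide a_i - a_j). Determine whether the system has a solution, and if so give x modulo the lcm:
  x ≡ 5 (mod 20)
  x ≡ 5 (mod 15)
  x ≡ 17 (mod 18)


Moduli 20, 15, 18 are not pairwise coprime, so CRT works modulo lcm(m_i) when all pairwise compatibility conditions hold.
Pairwise compatibility: gcd(m_i, m_j) must divide a_i - a_j for every pair.
Merge one congruence at a time:
  Start: x ≡ 5 (mod 20).
  Combine with x ≡ 5 (mod 15): gcd(20, 15) = 5; 5 - 5 = 0, which IS divisible by 5, so compatible.
    Write x = 5 + 20·t and substitute into x ≡ 5 (mod 15): 20·t ≡ 5 − 5 = 0 (mod 15).
    Divide the congruence (and modulus) by g = 5: 4·t ≡ 0 (mod 3).
    Reduce coefficients mod 3: 1·t ≡ 0 (mod 3).
    So t ≡ 0 (mod 3).
    Then x = 5 + 20·0 = 5, valid modulo lcm(20, 15) = 60: x ≡ 5 (mod 60).
  Combine with x ≡ 17 (mod 18): gcd(60, 18) = 6; 17 - 5 = 12, which IS divisible by 6, so compatible.
    Write x = 5 + 60·t and substitute into x ≡ 17 (mod 18): 60·t ≡ 17 − 5 = 12 (mod 18).
    Divide the congruence (and modulus) by g = 6: 10·t ≡ 2 (mod 3).
    Reduce coefficients mod 3: 1·t ≡ 2 (mod 3).
    So t ≡ 2 (mod 3).
    Then x = 5 + 60·2 = 125, valid modulo lcm(60, 18) = 180: x ≡ 125 (mod 180).
Verify: 125 mod 20 = 5, 125 mod 15 = 5, 125 mod 18 = 17.

x ≡ 125 (mod 180).


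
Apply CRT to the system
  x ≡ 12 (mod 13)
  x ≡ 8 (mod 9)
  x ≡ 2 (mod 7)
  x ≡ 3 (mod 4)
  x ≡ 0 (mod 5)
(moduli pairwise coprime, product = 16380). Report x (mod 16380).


Product of moduli M = 13 · 9 · 7 · 4 · 5 = 16380.
Merge one congruence at a time:
  Start: x ≡ 12 (mod 13).
  Combine with x ≡ 8 (mod 9); new modulus lcm = 117.
    Write x = 12 + 13·t and substitute into x ≡ 8 (mod 9): 13·t ≡ 8 − 12 = -4 (mod 9).
    Reduce coefficients mod 9: 4·t ≡ 5 (mod 9).
    The inverse of 4 mod 9 is 7 (since 4·7 = 28 = 3·9 + 1), so t ≡ 7·5 = 35 ≡ 8 (mod 9).
    Then x = 12 + 13·8 = 116, valid modulo lcm(13, 9) = 117: x ≡ 116 (mod 117).
  Combine with x ≡ 2 (mod 7); new modulus lcm = 819.
    Write x = 116 + 117·t and substitute into x ≡ 2 (mod 7): 117·t ≡ 2 − 116 = -114 (mod 7).
    Reduce coefficients mod 7: 5·t ≡ 5 (mod 7).
    The inverse of 5 mod 7 is 3 (since 5·3 = 15 = 2·7 + 1), so t ≡ 3·5 = 15 ≡ 1 (mod 7).
    Then x = 116 + 117·1 = 233, valid modulo lcm(117, 7) = 819: x ≡ 233 (mod 819).
  Combine with x ≡ 3 (mod 4); new modulus lcm = 3276.
    Write x = 233 + 819·t and substitute into x ≡ 3 (mod 4): 819·t ≡ 3 − 233 = -230 (mod 4).
    Reduce coefficients mod 4: 3·t ≡ 2 (mod 4).
    The inverse of 3 mod 4 is 3 (since 3·3 = 9 = 2·4 + 1), so t ≡ 3·2 = 6 ≡ 2 (mod 4).
    Then x = 233 + 819·2 = 1871, valid modulo lcm(819, 4) = 3276: x ≡ 1871 (mod 3276).
  Combine with x ≡ 0 (mod 5); new modulus lcm = 16380.
    Write x = 1871 + 3276·t and substitute into x ≡ 0 (mod 5): 3276·t ≡ 0 − 1871 = -1871 (mod 5).
    Reduce coefficients mod 5: 1·t ≡ 4 (mod 5).
    So t ≡ 4 (mod 5).
    Then x = 1871 + 3276·4 = 14975, valid modulo lcm(3276, 5) = 16380: x ≡ 14975 (mod 16380).
Verify against each original: 14975 mod 13 = 12, 14975 mod 9 = 8, 14975 mod 7 = 2, 14975 mod 4 = 3, 14975 mod 5 = 0.

x ≡ 14975 (mod 16380).


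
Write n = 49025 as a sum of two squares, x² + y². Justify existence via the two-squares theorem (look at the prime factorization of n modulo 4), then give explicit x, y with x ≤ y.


Step 1: Factor n = 49025 = 5^2 · 37 · 53.
Step 2: Check the mod-4 condition on each prime factor: 5 ≡ 1 (mod 4), exponent 2; 37 ≡ 1 (mod 4), exponent 1; 53 ≡ 1 (mod 4), exponent 1.
All primes ≡ 3 (mod 4) appear to even exponent (or don't appear), so by the two-squares theorem n IS expressible as a sum of two squares.
Step 3: Build a representation. Group n = k² · m with k = 5 and m = 37 · 53 = 1961 (a product of primes ≡ 1 (mod 4)); a representation of m scales to one of n via (k·x)² + (k·y)² = k²(x² + y²). Each prime p ≡ 1 (mod 4) is itself a sum of two squares; find a² by testing p − a² for a perfect square:
  37: 37 − 1² = 36 = 6² ⇒ 37 = 1² + 6².
  53: 53 − 1² = 52, 53 − 2² = 49 = 7² ⇒ 53 = 2² + 7².
  Combine using the Brahmagupta–Fibonacci identity (a² + b²)(c² + d²) = (ac − bd)² + (ad + bc)² = (ac + bd)² + (ad − bc)²:
  37 · 53 = 1961: from (1² + 6²)(2² + 7²), take (1·2 − 6·7, 1·7 + 6·2) = (2 − 42, 7 + 12) = (-40, 19); dropping signs (only squares matter) gives (40, 19); check 40² + 19² = 1600 + 361 = 1961 ✓.
  Scale by k = 5: (5·40, 5·19) = (200, 95).
Step 4: Order so x ≤ y and verify: 95² + 200² = 9025 + 40000 = 49025 = n. ✓

n = 49025 = 95² + 200² (one valid representation with x ≤ y).


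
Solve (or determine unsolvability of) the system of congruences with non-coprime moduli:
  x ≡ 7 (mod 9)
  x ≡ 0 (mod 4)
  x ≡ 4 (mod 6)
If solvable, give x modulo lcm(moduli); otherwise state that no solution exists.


Moduli 9, 4, 6 are not pairwise coprime, so CRT works modulo lcm(m_i) when all pairwise compatibility conditions hold.
Pairwise compatibility: gcd(m_i, m_j) must divide a_i - a_j for every pair.
Merge one congruence at a time:
  Start: x ≡ 7 (mod 9).
  Combine with x ≡ 0 (mod 4): gcd(9, 4) = 1; 0 - 7 = -7, which IS divisible by 1, so compatible.
    Write x = 7 + 9·t and substitute into x ≡ 0 (mod 4): 9·t ≡ 0 − 7 = -7 (mod 4).
    Reduce coefficients mod 4: 1·t ≡ 1 (mod 4).
    So t ≡ 1 (mod 4).
    Then x = 7 + 9·1 = 16, valid modulo lcm(9, 4) = 36: x ≡ 16 (mod 36).
  Combine with x ≡ 4 (mod 6): gcd(36, 6) = 6; 4 - 16 = -12, which IS divisible by 6, so compatible.
    Write x = 16 + 36·t and substitute into x ≡ 4 (mod 6): 36·t ≡ 4 − 16 = -12 (mod 6).
    Divide the congruence (and modulus) by g = 6: 6·t ≡ -2 (mod 1).
    Modulo 1 every t works; take t = 0.
    Then x = 16 + 36·0 = 16, valid modulo lcm(36, 6) = 36: x ≡ 16 (mod 36).
Verify: 16 mod 9 = 7, 16 mod 4 = 0, 16 mod 6 = 4.

x ≡ 16 (mod 36).


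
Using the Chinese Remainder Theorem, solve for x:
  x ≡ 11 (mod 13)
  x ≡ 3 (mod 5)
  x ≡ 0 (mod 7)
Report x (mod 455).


Moduli 13, 5, 7 are pairwise coprime; by CRT there is a unique solution modulo M = 13 · 5 · 7 = 455.
Solve pairwise, accumulating the modulus:
  Start with x ≡ 11 (mod 13).
  Combine with x ≡ 3 (mod 5): since gcd(13, 5) = 1, we get a unique residue mod 65.
    Write x = 11 + 13·t and substitute into x ≡ 3 (mod 5): 13·t ≡ 3 − 11 = -8 (mod 5).
    Reduce coefficients mod 5: 3·t ≡ 2 (mod 5).
    The inverse of 3 mod 5 is 2 (since 3·2 = 6 = 1·5 + 1), so t ≡ 2·2 = 4 ≡ 4 (mod 5).
    Then x = 11 + 13·4 = 63, valid modulo lcm(13, 5) = 65: x ≡ 63 (mod 65).
  Combine with x ≡ 0 (mod 7): since gcd(65, 7) = 1, we get a unique residue mod 455.
    Write x = 63 + 65·t and substitute into x ≡ 0 (mod 7): 65·t ≡ 0 − 63 = -63 (mod 7).
    Reduce coefficients mod 7: 2·t ≡ 0 (mod 7).
    The inverse of 2 mod 7 is 4 (since 2·4 = 8 = 1·7 + 1), so t ≡ 4·0 = 0 ≡ 0 (mod 7).
    Then x = 63 + 65·0 = 63, valid modulo lcm(65, 7) = 455: x ≡ 63 (mod 455).
Verify: 63 mod 13 = 11 ✓, 63 mod 5 = 3 ✓, 63 mod 7 = 0 ✓.

x ≡ 63 (mod 455).


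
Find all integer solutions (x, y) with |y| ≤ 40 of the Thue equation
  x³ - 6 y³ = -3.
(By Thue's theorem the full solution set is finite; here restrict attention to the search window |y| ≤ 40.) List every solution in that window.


The equation is x³ - 6y³ = -3. For fixed y, x³ = 6·y³ − 3, so a solution requires the RHS to be a perfect cube.
Strategy: iterate y from -40 to 40, compute RHS = 6·y³ − 3, and check whether it is a (positive or negative) perfect cube.
Check small values of y:
  y = 0: RHS = -3 is not a perfect cube.
  y = 1: RHS = 3 is not a perfect cube.
  y = -1: RHS = -9 is not a perfect cube.
  y = 2: RHS = 45 is not a perfect cube.
  y = -2: RHS = -51 is not a perfect cube.
  y = 3: RHS = 159 is not a perfect cube.
  y = -3: RHS = -165 is not a perfect cube.
Continuing the search up to |y| = 40 finds no solutions either.
No (x, y) in the scanned range satisfies the equation.

No integer solutions with |y| ≤ 40.


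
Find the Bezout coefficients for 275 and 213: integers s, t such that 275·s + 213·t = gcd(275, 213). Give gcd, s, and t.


Euclidean algorithm on (275, 213) — divide until remainder is 0:
  275 = 1 · 213 + 62
  213 = 3 · 62 + 27
  62 = 2 · 27 + 8
  27 = 3 · 8 + 3
  8 = 2 · 3 + 2
  3 = 1 · 2 + 1
  2 = 2 · 1 + 0
gcd(275, 213) = 1.
Track Bezout coefficients alongside the remainders: start with r₀ = 275 = a·1 + b·0 (s = 1, t = 0) and r₁ = 213 = a·0 + b·1 (s = 0, t = 1); each new remainder r_{k+1} = r_{k-1} − q_k·r_k inherits s_{k+1} = s_{k-1} − q_k·s_k, t_{k+1} = t_{k-1} − q_k·t_k, so r_k = a·s_k + b·t_k at every step:
  q = 1: r = 62, s = 1 − 1·0 = 1, t = 0 − 1·1 = -1  (check: 275·1 + 213·(-1) = 62)
  q = 3: r = 27, s = 0 − 3·1 = -3, t = 1 − 3·(-1) = 4  (check: 275·(-3) + 213·4 = 27)
  q = 2: r = 8, s = 1 − 2·(-3) = 7, t = -1 − 2·4 = -9  (check: 275·7 + 213·(-9) = 8)
  q = 3: r = 3, s = -3 − 3·7 = -24, t = 4 − 3·(-9) = 31  (check: 275·(-24) + 213·31 = 3)
  q = 2: r = 2, s = 7 − 2·(-24) = 55, t = -9 − 2·31 = -71  (check: 275·55 + 213·(-71) = 2)
  q = 1: r = 1, s = -24 − 1·55 = -79, t = 31 − 1·(-71) = 102  (check: 275·(-79) + 213·102 = 1)
The row with r = 1 (the gcd) gives the Bezout coefficients s = -79, t = 102.
Result: 275 · (-79) + 213 · (102) = 1.

gcd(275, 213) = 1; s = -79, t = 102 (check: 275·(-79) + 213·102 = 1).


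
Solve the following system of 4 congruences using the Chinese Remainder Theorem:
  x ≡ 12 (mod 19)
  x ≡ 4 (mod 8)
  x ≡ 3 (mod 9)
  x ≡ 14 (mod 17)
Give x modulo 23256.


Product of moduli M = 19 · 8 · 9 · 17 = 23256.
Merge one congruence at a time:
  Start: x ≡ 12 (mod 19).
  Combine with x ≡ 4 (mod 8); new modulus lcm = 152.
    Write x = 12 + 19·t and substitute into x ≡ 4 (mod 8): 19·t ≡ 4 − 12 = -8 (mod 8).
    Reduce coefficients mod 8: 3·t ≡ 0 (mod 8).
    The inverse of 3 mod 8 is 3 (since 3·3 = 9 = 1·8 + 1), so t ≡ 3·0 = 0 ≡ 0 (mod 8).
    Then x = 12 + 19·0 = 12, valid modulo lcm(19, 8) = 152: x ≡ 12 (mod 152).
  Combine with x ≡ 3 (mod 9); new modulus lcm = 1368.
    Write x = 12 + 152·t and substitute into x ≡ 3 (mod 9): 152·t ≡ 3 − 12 = -9 (mod 9).
    Reduce coefficients mod 9: 8·t ≡ 0 (mod 9).
    The inverse of 8 mod 9 is 8 (since 8·8 = 64 = 7·9 + 1), so t ≡ 8·0 = 0 ≡ 0 (mod 9).
    Then x = 12 + 152·0 = 12, valid modulo lcm(152, 9) = 1368: x ≡ 12 (mod 1368).
  Combine with x ≡ 14 (mod 17); new modulus lcm = 23256.
    Write x = 12 + 1368·t and substitute into x ≡ 14 (mod 17): 1368·t ≡ 14 − 12 = 2 (mod 17).
    Reduce coefficients mod 17: 8·t ≡ 2 (mod 17).
    The inverse of 8 mod 17 is 15 (since 8·15 = 120 = 7·17 + 1), so t ≡ 15·2 = 30 ≡ 13 (mod 17).
    Then x = 12 + 1368·13 = 17796, valid modulo lcm(1368, 17) = 23256: x ≡ 17796 (mod 23256).
Verify against each original: 17796 mod 19 = 12, 17796 mod 8 = 4, 17796 mod 9 = 3, 17796 mod 17 = 14.

x ≡ 17796 (mod 23256).


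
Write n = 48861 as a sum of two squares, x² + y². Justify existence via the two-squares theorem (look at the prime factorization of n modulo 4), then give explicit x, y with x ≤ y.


Step 1: Factor n = 48861 = 3^2 · 61 · 89.
Step 2: Check the mod-4 condition on each prime factor: 3 ≡ 3 (mod 4), exponent 2 (must be even); 61 ≡ 1 (mod 4), exponent 1; 89 ≡ 1 (mod 4), exponent 1.
All primes ≡ 3 (mod 4) appear to even exponent (or don't appear), so by the two-squares theorem n IS expressible as a sum of two squares.
Step 3: Build a representation. Group n = k² · m with k = 3 and m = 61 · 89 = 5429 (a product of primes ≡ 1 (mod 4)); a representation of m scales to one of n via (k·x)² + (k·y)² = k²(x² + y²). Each prime p ≡ 1 (mod 4) is itself a sum of two squares; find a² by testing p − a² for a perfect square:
  61: 61 − 1² = 60, 61 − 2² = 57, 61 − 3² = 52, 61 − 4² = 45, 61 − 5² = 36 = 6² ⇒ 61 = 5² + 6².
  89: 89 − 1² = 88, 89 − 2² = 85, 89 − 3² = 80, 89 − 4² = 73, 89 − 5² = 64 = 8² ⇒ 89 = 5² + 8².
  Combine using the Brahmagupta–Fibonacci identity (a² + b²)(c² + d²) = (ac − bd)² + (ad + bc)² = (ac + bd)² + (ad − bc)²:
  61 · 89 = 5429: from (5² + 6²)(5² + 8²), take (5·5 − 6·8, 5·8 + 6·5) = (25 − 48, 40 + 30) = (-23, 70); dropping signs (only squares matter) gives (23, 70); check 23² + 70² = 529 + 4900 = 5429 ✓.
  Scale by k = 3: (3·23, 3·70) = (69, 210).
Step 4: Order so x ≤ y and verify: 69² + 210² = 4761 + 44100 = 48861 = n. ✓

n = 48861 = 69² + 210² (one valid representation with x ≤ y).


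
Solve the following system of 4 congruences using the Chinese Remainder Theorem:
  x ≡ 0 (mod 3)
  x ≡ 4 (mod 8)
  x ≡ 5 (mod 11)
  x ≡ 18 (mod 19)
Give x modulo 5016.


Product of moduli M = 3 · 8 · 11 · 19 = 5016.
Merge one congruence at a time:
  Start: x ≡ 0 (mod 3).
  Combine with x ≡ 4 (mod 8); new modulus lcm = 24.
    Write x = 0 + 3·t and substitute into x ≡ 4 (mod 8): 3·t ≡ 4 − 0 = 4 (mod 8).
    The inverse of 3 mod 8 is 3 (since 3·3 = 9 = 1·8 + 1), so t ≡ 3·4 = 12 ≡ 4 (mod 8).
    Then x = 0 + 3·4 = 12, valid modulo lcm(3, 8) = 24: x ≡ 12 (mod 24).
  Combine with x ≡ 5 (mod 11); new modulus lcm = 264.
    Write x = 12 + 24·t and substitute into x ≡ 5 (mod 11): 24·t ≡ 5 − 12 = -7 (mod 11).
    Reduce coefficients mod 11: 2·t ≡ 4 (mod 11).
    The inverse of 2 mod 11 is 6 (since 2·6 = 12 = 1·11 + 1), so t ≡ 6·4 = 24 ≡ 2 (mod 11).
    Then x = 12 + 24·2 = 60, valid modulo lcm(24, 11) = 264: x ≡ 60 (mod 264).
  Combine with x ≡ 18 (mod 19); new modulus lcm = 5016.
    Write x = 60 + 264·t and substitute into x ≡ 18 (mod 19): 264·t ≡ 18 − 60 = -42 (mod 19).
    Reduce coefficients mod 19: 17·t ≡ 15 (mod 19).
    The inverse of 17 mod 19 is 9 (since 17·9 = 153 = 8·19 + 1), so t ≡ 9·15 = 135 ≡ 2 (mod 19).
    Then x = 60 + 264·2 = 588, valid modulo lcm(264, 19) = 5016: x ≡ 588 (mod 5016).
Verify against each original: 588 mod 3 = 0, 588 mod 8 = 4, 588 mod 11 = 5, 588 mod 19 = 18.

x ≡ 588 (mod 5016).


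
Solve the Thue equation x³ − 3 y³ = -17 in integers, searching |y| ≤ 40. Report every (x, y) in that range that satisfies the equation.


The equation is x³ - 3y³ = -17. For fixed y, x³ = 3·y³ − 17, so a solution requires the RHS to be a perfect cube.
Strategy: iterate y from -40 to 40, compute RHS = 3·y³ − 17, and check whether it is a (positive or negative) perfect cube.
Check small values of y:
  y = 0: RHS = -17 is not a perfect cube.
  y = 1: RHS = -14 is not a perfect cube.
  y = -1: RHS = -20 is not a perfect cube.
  y = 2: RHS = 7 is not a perfect cube.
  y = -2: RHS = -41 is not a perfect cube.
  y = 3: RHS = 64 = (4)³ ⇒ x = 4 works.
  y = -3: RHS = -98 is not a perfect cube.
Continuing the search up to |y| = 40 finds no further solutions beyond those listed.
Collected solutions: (4, 3).

Solutions (with |y| ≤ 40): (4, 3).


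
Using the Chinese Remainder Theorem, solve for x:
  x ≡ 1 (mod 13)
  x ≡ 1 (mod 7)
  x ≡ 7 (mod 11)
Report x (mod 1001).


Moduli 13, 7, 11 are pairwise coprime; by CRT there is a unique solution modulo M = 13 · 7 · 11 = 1001.
Solve pairwise, accumulating the modulus:
  Start with x ≡ 1 (mod 13).
  Combine with x ≡ 1 (mod 7): since gcd(13, 7) = 1, we get a unique residue mod 91.
    Write x = 1 + 13·t and substitute into x ≡ 1 (mod 7): 13·t ≡ 1 − 1 = 0 (mod 7).
    Reduce coefficients mod 7: 6·t ≡ 0 (mod 7).
    The inverse of 6 mod 7 is 6 (since 6·6 = 36 = 5·7 + 1), so t ≡ 6·0 = 0 ≡ 0 (mod 7).
    Then x = 1 + 13·0 = 1, valid modulo lcm(13, 7) = 91: x ≡ 1 (mod 91).
  Combine with x ≡ 7 (mod 11): since gcd(91, 11) = 1, we get a unique residue mod 1001.
    Write x = 1 + 91·t and substitute into x ≡ 7 (mod 11): 91·t ≡ 7 − 1 = 6 (mod 11).
    Reduce coefficients mod 11: 3·t ≡ 6 (mod 11).
    The inverse of 3 mod 11 is 4 (since 3·4 = 12 = 1·11 + 1), so t ≡ 4·6 = 24 ≡ 2 (mod 11).
    Then x = 1 + 91·2 = 183, valid modulo lcm(91, 11) = 1001: x ≡ 183 (mod 1001).
Verify: 183 mod 13 = 1 ✓, 183 mod 7 = 1 ✓, 183 mod 11 = 7 ✓.

x ≡ 183 (mod 1001).


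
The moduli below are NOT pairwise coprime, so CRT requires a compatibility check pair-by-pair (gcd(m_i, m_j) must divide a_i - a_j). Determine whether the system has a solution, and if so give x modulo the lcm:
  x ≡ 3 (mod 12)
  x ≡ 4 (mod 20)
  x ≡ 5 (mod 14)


Moduli 12, 20, 14 are not pairwise coprime, so CRT works modulo lcm(m_i) when all pairwise compatibility conditions hold.
Pairwise compatibility: gcd(m_i, m_j) must divide a_i - a_j for every pair.
Merge one congruence at a time:
  Start: x ≡ 3 (mod 12).
  Combine with x ≡ 4 (mod 20): gcd(12, 20) = 4, and 4 - 3 = 1 is NOT divisible by 4.
    ⇒ system is inconsistent (no integer solution).

No solution (the system is inconsistent).


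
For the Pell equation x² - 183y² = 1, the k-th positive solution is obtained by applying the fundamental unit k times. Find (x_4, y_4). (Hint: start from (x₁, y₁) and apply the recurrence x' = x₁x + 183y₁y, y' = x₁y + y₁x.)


Step 1: Find the fundamental solution (x₁, y₁) of x² - 183y² = 1.
  Expand √183 as a continued fraction. a₀ = ⌊√183⌋ = 13; iterate m_{k+1} = d_k·a_k − m_k, d_{k+1} = (183 − m_{k+1}²)/d_k, a_{k+1} = ⌊(a₀ + m_{k+1})/d_{k+1}⌋ (starting m₀ = 0, d₀ = 1), with convergents p_k = a_k·p_{k-1} + p_{k-2}, q_k = a_k·q_{k-1} + q_{k-2} (p₋₁ = 1, q₋₁ = 0):
  k = 0: a₀ = 13; p₀/q₀ = 13/1; p₀² − 183·q₀² = 169 − 183 = -14.
  k = 1: m = 13, d = 14, a = ⌊(13 + 13)/14⌋ = 1; p/q = (1·13 + 1)/(1·1 + 0) = 14/1; p² − 183·q² = 196 − 183 = 13.
  k = 2: m = 1, d = 13, a = ⌊(13 + 1)/13⌋ = 1; p/q = (1·14 + 13)/(1·1 + 1) = 27/2; p² − 183·q² = 729 − 732 = -3.
  k = 3: m = 12, d = 3, a = ⌊(13 + 12)/3⌋ = 8; p/q = (8·27 + 14)/(8·2 + 1) = 230/17; p² − 183·q² = 52900 − 52887 = 13.
  k = 4: m = 12, d = 13, a = ⌊(13 + 12)/13⌋ = 1; p/q = (1·230 + 27)/(1·17 + 2) = 257/19; p² − 183·q² = 66049 − 66063 = -14.
  k = 5: m = 1, d = 14, a = ⌊(13 + 1)/14⌋ = 1; p/q = (1·257 + 230)/(1·19 + 17) = 487/36; p² − 183·q² = 237169 − 237168 = 1.
  The first convergent with p² − 183·q² = 1 gives the fundamental solution (x₁, y₁) = (487, 36).
Step 2: Apply the recurrence (x_{n+1}, y_{n+1}) = (x₁x_n + 183y₁y_n, x₁y_n + y₁x_n) repeatedly.
  From (x_1, y_1) = (487, 36): x_2 = 487·487 + 183·36·36 = 474337; y_2 = 487·36 + 36·487 = 35064.
  From (x_2, y_2) = (474337, 35064): x_3 = 487·474337 + 183·36·35064 = 462003751; y_3 = 487·35064 + 36·474337 = 34152300.
  From (x_3, y_3) = (462003751, 34152300): x_4 = 487·462003751 + 183·36·34152300 = 449991179137; y_4 = 487·34152300 + 36·462003751 = 33264305136.
Step 3: Verify x_4² - 183·y_4² = 202492061301107624064769 - 202492061301107624064768 = 1 (should be 1). ✓

(x_1, y_1) = (487, 36); (x_4, y_4) = (449991179137, 33264305136).


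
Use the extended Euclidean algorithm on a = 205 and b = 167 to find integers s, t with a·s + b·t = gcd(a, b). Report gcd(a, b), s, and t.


Euclidean algorithm on (205, 167) — divide until remainder is 0:
  205 = 1 · 167 + 38
  167 = 4 · 38 + 15
  38 = 2 · 15 + 8
  15 = 1 · 8 + 7
  8 = 1 · 7 + 1
  7 = 7 · 1 + 0
gcd(205, 167) = 1.
Track Bezout coefficients alongside the remainders: start with r₀ = 205 = a·1 + b·0 (s = 1, t = 0) and r₁ = 167 = a·0 + b·1 (s = 0, t = 1); each new remainder r_{k+1} = r_{k-1} − q_k·r_k inherits s_{k+1} = s_{k-1} − q_k·s_k, t_{k+1} = t_{k-1} − q_k·t_k, so r_k = a·s_k + b·t_k at every step:
  q = 1: r = 38, s = 1 − 1·0 = 1, t = 0 − 1·1 = -1  (check: 205·1 + 167·(-1) = 38)
  q = 4: r = 15, s = 0 − 4·1 = -4, t = 1 − 4·(-1) = 5  (check: 205·(-4) + 167·5 = 15)
  q = 2: r = 8, s = 1 − 2·(-4) = 9, t = -1 − 2·5 = -11  (check: 205·9 + 167·(-11) = 8)
  q = 1: r = 7, s = -4 − 1·9 = -13, t = 5 − 1·(-11) = 16  (check: 205·(-13) + 167·16 = 7)
  q = 1: r = 1, s = 9 − 1·(-13) = 22, t = -11 − 1·16 = -27  (check: 205·22 + 167·(-27) = 1)
The row with r = 1 (the gcd) gives the Bezout coefficients s = 22, t = -27.
Result: 205 · (22) + 167 · (-27) = 1.

gcd(205, 167) = 1; s = 22, t = -27 (check: 205·22 + 167·(-27) = 1).


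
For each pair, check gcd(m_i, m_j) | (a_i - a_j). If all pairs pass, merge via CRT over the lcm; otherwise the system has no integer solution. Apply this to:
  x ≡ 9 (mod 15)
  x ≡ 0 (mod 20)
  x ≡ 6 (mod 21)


Moduli 15, 20, 21 are not pairwise coprime, so CRT works modulo lcm(m_i) when all pairwise compatibility conditions hold.
Pairwise compatibility: gcd(m_i, m_j) must divide a_i - a_j for every pair.
Merge one congruence at a time:
  Start: x ≡ 9 (mod 15).
  Combine with x ≡ 0 (mod 20): gcd(15, 20) = 5, and 0 - 9 = -9 is NOT divisible by 5.
    ⇒ system is inconsistent (no integer solution).

No solution (the system is inconsistent).


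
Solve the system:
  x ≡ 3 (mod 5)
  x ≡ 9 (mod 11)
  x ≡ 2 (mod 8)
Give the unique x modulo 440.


Moduli 5, 11, 8 are pairwise coprime; by CRT there is a unique solution modulo M = 5 · 11 · 8 = 440.
Solve pairwise, accumulating the modulus:
  Start with x ≡ 3 (mod 5).
  Combine with x ≡ 9 (mod 11): since gcd(5, 11) = 1, we get a unique residue mod 55.
    Write x = 3 + 5·t and substitute into x ≡ 9 (mod 11): 5·t ≡ 9 − 3 = 6 (mod 11).
    The inverse of 5 mod 11 is 9 (since 5·9 = 45 = 4·11 + 1), so t ≡ 9·6 = 54 ≡ 10 (mod 11).
    Then x = 3 + 5·10 = 53, valid modulo lcm(5, 11) = 55: x ≡ 53 (mod 55).
  Combine with x ≡ 2 (mod 8): since gcd(55, 8) = 1, we get a unique residue mod 440.
    Write x = 53 + 55·t and substitute into x ≡ 2 (mod 8): 55·t ≡ 2 − 53 = -51 (mod 8).
    Reduce coefficients mod 8: 7·t ≡ 5 (mod 8).
    The inverse of 7 mod 8 is 7 (since 7·7 = 49 = 6·8 + 1), so t ≡ 7·5 = 35 ≡ 3 (mod 8).
    Then x = 53 + 55·3 = 218, valid modulo lcm(55, 8) = 440: x ≡ 218 (mod 440).
Verify: 218 mod 5 = 3 ✓, 218 mod 11 = 9 ✓, 218 mod 8 = 2 ✓.

x ≡ 218 (mod 440).


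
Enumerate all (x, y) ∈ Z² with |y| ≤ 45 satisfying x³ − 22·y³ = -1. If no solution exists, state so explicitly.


The equation is x³ - 22y³ = -1. For fixed y, x³ = 22·y³ − 1, so a solution requires the RHS to be a perfect cube.
Strategy: iterate y from -45 to 45, compute RHS = 22·y³ − 1, and check whether it is a (positive or negative) perfect cube.
Check small values of y:
  y = 0: RHS = -1 = (-1)³ ⇒ x = -1 works.
  y = 1: RHS = 21 is not a perfect cube.
  y = -1: RHS = -23 is not a perfect cube.
  y = 2: RHS = 175 is not a perfect cube.
  y = -2: RHS = -177 is not a perfect cube.
  y = 3: RHS = 593 is not a perfect cube.
  y = -3: RHS = -595 is not a perfect cube.
Continuing the search up to |y| = 45 finds no further solutions beyond those listed.
Collected solutions: (-1, 0).

Solutions (with |y| ≤ 45): (-1, 0).


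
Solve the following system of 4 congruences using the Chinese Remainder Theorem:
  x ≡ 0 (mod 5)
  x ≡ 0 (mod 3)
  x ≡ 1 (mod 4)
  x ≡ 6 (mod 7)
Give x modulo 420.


Product of moduli M = 5 · 3 · 4 · 7 = 420.
Merge one congruence at a time:
  Start: x ≡ 0 (mod 5).
  Combine with x ≡ 0 (mod 3); new modulus lcm = 15.
    Write x = 0 + 5·t and substitute into x ≡ 0 (mod 3): 5·t ≡ 0 − 0 = 0 (mod 3).
    Reduce coefficients mod 3: 2·t ≡ 0 (mod 3).
    The inverse of 2 mod 3 is 2 (since 2·2 = 4 = 1·3 + 1), so t ≡ 2·0 = 0 ≡ 0 (mod 3).
    Then x = 0 + 5·0 = 0, valid modulo lcm(5, 3) = 15: x ≡ 0 (mod 15).
  Combine with x ≡ 1 (mod 4); new modulus lcm = 60.
    Write x = 0 + 15·t and substitute into x ≡ 1 (mod 4): 15·t ≡ 1 − 0 = 1 (mod 4).
    Reduce coefficients mod 4: 3·t ≡ 1 (mod 4).
    The inverse of 3 mod 4 is 3 (since 3·3 = 9 = 2·4 + 1), so t ≡ 3·1 = 3 ≡ 3 (mod 4).
    Then x = 0 + 15·3 = 45, valid modulo lcm(15, 4) = 60: x ≡ 45 (mod 60).
  Combine with x ≡ 6 (mod 7); new modulus lcm = 420.
    Write x = 45 + 60·t and substitute into x ≡ 6 (mod 7): 60·t ≡ 6 − 45 = -39 (mod 7).
    Reduce coefficients mod 7: 4·t ≡ 3 (mod 7).
    The inverse of 4 mod 7 is 2 (since 4·2 = 8 = 1·7 + 1), so t ≡ 2·3 = 6 ≡ 6 (mod 7).
    Then x = 45 + 60·6 = 405, valid modulo lcm(60, 7) = 420: x ≡ 405 (mod 420).
Verify against each original: 405 mod 5 = 0, 405 mod 3 = 0, 405 mod 4 = 1, 405 mod 7 = 6.

x ≡ 405 (mod 420).
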